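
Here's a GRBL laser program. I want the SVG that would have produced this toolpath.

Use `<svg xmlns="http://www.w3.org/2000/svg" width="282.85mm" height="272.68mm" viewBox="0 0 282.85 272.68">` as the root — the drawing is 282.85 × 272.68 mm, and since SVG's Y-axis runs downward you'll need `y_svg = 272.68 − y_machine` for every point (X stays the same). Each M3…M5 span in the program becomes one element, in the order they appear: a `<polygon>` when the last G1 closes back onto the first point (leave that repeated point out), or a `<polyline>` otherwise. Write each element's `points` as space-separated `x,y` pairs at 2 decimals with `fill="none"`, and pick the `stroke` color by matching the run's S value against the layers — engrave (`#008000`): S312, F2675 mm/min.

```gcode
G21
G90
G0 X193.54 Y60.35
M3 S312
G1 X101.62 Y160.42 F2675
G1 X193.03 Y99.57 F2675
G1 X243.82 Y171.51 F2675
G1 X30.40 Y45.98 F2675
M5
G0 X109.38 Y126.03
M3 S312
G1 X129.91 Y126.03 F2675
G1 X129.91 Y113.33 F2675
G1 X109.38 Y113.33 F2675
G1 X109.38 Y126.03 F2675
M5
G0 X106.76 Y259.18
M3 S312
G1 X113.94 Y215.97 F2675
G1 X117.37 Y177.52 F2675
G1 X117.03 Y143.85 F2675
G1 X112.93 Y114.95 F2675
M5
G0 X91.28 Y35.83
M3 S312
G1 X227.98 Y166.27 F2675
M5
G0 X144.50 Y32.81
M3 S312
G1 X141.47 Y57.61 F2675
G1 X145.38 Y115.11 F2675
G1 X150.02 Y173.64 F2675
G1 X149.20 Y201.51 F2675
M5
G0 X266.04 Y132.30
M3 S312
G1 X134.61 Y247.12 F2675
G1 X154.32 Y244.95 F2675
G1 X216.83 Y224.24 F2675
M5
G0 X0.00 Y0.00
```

<svg xmlns="http://www.w3.org/2000/svg" width="282.85mm" height="272.68mm" viewBox="0 0 282.85 272.68">
  <polyline points="193.54,212.33 101.62,112.26 193.03,173.11 243.82,101.17 30.40,226.70" fill="none" stroke="#008000"/>
  <polygon points="109.38,146.65 129.91,146.65 129.91,159.35 109.38,159.35" fill="none" stroke="#008000"/>
  <polyline points="106.76,13.50 113.94,56.71 117.37,95.16 117.03,128.83 112.93,157.73" fill="none" stroke="#008000"/>
  <polyline points="91.28,236.85 227.98,106.41" fill="none" stroke="#008000"/>
  <polyline points="144.50,239.87 141.47,215.07 145.38,157.57 150.02,99.04 149.20,71.17" fill="none" stroke="#008000"/>
  <polyline points="266.04,140.38 134.61,25.56 154.32,27.73 216.83,48.44" fill="none" stroke="#008000"/>
</svg>

Machine Y-up, SVG Y-down with viewBox height 272.68, so y_svg = 272.68 − y_machine; X carries over. Every run uses S312, so all elements get stroke `#008000` (engrave).

Run 1: The run is open, so emit a `<polyline>` with points (Y-flipped): 193.54,212.33 101.62,112.26 193.03,173.11 243.82,101.17 30.40,226.70.

Run 2: The run returns to its start, so emit a `<polygon>` with points (Y-flipped): 109.38,146.65 129.91,146.65 129.91,159.35 109.38,159.35.

Run 3: The run is open, so emit a `<polyline>` with points (Y-flipped): 106.76,13.50 113.94,56.71 117.37,95.16 117.03,128.83 112.93,157.73.

Run 4: The run is open, so emit a `<polyline>` with points (Y-flipped): 91.28,236.85 227.98,106.41.

Run 5: The run is open, so emit a `<polyline>` with points (Y-flipped): 144.50,239.87 141.47,215.07 145.38,157.57 150.02,99.04 149.20,71.17.

Run 6: The run is open, so emit a `<polyline>` with points (Y-flipped): 266.04,140.38 134.61,25.56 154.32,27.73 216.83,48.44.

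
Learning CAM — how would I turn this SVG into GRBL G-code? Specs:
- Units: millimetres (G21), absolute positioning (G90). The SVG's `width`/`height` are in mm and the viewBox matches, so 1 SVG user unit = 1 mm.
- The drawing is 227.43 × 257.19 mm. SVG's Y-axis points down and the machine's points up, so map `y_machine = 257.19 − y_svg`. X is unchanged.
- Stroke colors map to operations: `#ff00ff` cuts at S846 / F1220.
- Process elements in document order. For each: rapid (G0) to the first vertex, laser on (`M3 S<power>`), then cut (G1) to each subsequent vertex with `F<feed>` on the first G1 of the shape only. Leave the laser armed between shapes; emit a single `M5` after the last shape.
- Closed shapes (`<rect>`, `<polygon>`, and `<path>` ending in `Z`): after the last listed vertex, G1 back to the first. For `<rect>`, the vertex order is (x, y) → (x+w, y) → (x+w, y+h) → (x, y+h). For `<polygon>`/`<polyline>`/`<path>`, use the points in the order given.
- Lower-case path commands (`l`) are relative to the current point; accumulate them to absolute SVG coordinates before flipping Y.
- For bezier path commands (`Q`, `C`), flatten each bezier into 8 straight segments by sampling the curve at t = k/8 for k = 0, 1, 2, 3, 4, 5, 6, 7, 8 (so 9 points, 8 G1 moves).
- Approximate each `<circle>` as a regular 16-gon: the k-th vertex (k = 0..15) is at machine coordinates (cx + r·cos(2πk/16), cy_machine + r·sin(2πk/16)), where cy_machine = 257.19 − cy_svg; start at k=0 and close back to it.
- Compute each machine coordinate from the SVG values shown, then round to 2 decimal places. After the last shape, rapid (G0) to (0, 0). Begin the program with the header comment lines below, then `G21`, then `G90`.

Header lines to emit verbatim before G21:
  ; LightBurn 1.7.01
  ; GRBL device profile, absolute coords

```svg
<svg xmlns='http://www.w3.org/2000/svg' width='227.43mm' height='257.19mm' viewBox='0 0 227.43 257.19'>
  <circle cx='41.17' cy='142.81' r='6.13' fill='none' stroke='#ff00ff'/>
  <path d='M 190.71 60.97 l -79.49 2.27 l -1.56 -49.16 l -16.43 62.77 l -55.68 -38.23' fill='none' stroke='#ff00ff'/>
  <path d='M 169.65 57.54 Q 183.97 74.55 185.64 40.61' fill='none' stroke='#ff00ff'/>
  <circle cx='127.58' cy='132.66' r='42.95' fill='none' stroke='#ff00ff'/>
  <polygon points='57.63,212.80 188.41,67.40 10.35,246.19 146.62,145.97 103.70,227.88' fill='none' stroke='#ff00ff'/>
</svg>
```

Since the viewBox matches the mm dimensions, user units are millimetres directly. The only transform is the Y-flip y_m = 257.19 − y_svg.

Shape 1 is a circle drawn with `<circle>`. Its stroke #ff00ff means cut at S846, F1220. After flipping Y the toolpath is (47.30,114.38) → (46.83,116.73) → (45.50,118.71) → (43.52,120.04) → (41.17,120.51) → (38.82,120.04) → (36.84,118.71) → (35.51,116.73) → (35.04,114.38) → (35.51,112.03) → (36.84,110.05) → (38.82,108.72) → (41.17,108.25) → (43.52,108.72) → (45.50,110.05) → (46.83,112.03) → (47.30,114.38), returning to the start.

Shape 2 is a open polyline drawn with `<path>`. Its stroke #ff00ff means cut at S846, F1220. After flipping Y the toolpath is (190.71,196.22) → (111.22,193.95) → (109.66,243.11) → (93.23,180.34) → (37.55,218.57).

Shape 3 is a quadratic bezier drawn with `<path>`. Its stroke #ff00ff means cut at S846, F1220. After flipping Y the toolpath is (169.65,199.65) → (173.03,196.19) → (176.02,194.33) → (178.61,194.06) → (180.81,195.38) → (182.61,198.29) → (184.01,202.79) → (185.02,208.89) → (185.64,216.58).

Shape 4 is a circle drawn with `<circle>`. Its stroke #ff00ff means cut at S846, F1220. After flipping Y the toolpath is (170.53,124.53) → (167.26,140.97) → (157.95,154.90) → (144.02,164.21) → (127.58,167.48) → (111.14,164.21) → (97.21,154.90) → (87.90,140.97) → (84.63,124.53) → (87.90,108.09) → (97.21,94.16) → (111.14,84.85) → (127.58,81.58) → (144.02,84.85) → (157.95,94.16) → (167.26,108.09) → (170.53,124.53), returning to the start.

Shape 5 is a closed polygon drawn with `<polygon>`. Its stroke #ff00ff means cut at S846, F1220. After flipping Y the toolpath is (57.63,44.39) → (188.41,189.79) → (10.35,11.00) → (146.62,111.22) → (103.70,29.31) → (57.63,44.39), returning to the start.

; LightBurn 1.7.01
; GRBL device profile, absolute coords
G21
G90
G0 X47.30 Y114.38
M3 S846
G1 X46.83 Y116.73 F1220
G1 X45.50 Y118.71
G1 X43.52 Y120.04
G1 X41.17 Y120.51
G1 X38.82 Y120.04
G1 X36.84 Y118.71
G1 X35.51 Y116.73
G1 X35.04 Y114.38
G1 X35.51 Y112.03
G1 X36.84 Y110.05
G1 X38.82 Y108.72
G1 X41.17 Y108.25
G1 X43.52 Y108.72
G1 X45.50 Y110.05
G1 X46.83 Y112.03
G1 X47.30 Y114.38
G0 X190.71 Y196.22
M3 S846
G1 X111.22 Y193.95 F1220
G1 X109.66 Y243.11
G1 X93.23 Y180.34
G1 X37.55 Y218.57
G0 X169.65 Y199.65
M3 S846
G1 X173.03 Y196.19 F1220
G1 X176.02 Y194.33
G1 X178.61 Y194.06
G1 X180.81 Y195.38
G1 X182.61 Y198.29
G1 X184.01 Y202.79
G1 X185.02 Y208.89
G1 X185.64 Y216.58
G0 X170.53 Y124.53
M3 S846
G1 X167.26 Y140.97 F1220
G1 X157.95 Y154.90
G1 X144.02 Y164.21
G1 X127.58 Y167.48
G1 X111.14 Y164.21
G1 X97.21 Y154.90
G1 X87.90 Y140.97
G1 X84.63 Y124.53
G1 X87.90 Y108.09
G1 X97.21 Y94.16
G1 X111.14 Y84.85
G1 X127.58 Y81.58
G1 X144.02 Y84.85
G1 X157.95 Y94.16
G1 X167.26 Y108.09
G1 X170.53 Y124.53
G0 X57.63 Y44.39
M3 S846
G1 X188.41 Y189.79 F1220
G1 X10.35 Y11.00
G1 X146.62 Y111.22
G1 X103.70 Y29.31
G1 X57.63 Y44.39
M5
G0 X0.00 Y0.00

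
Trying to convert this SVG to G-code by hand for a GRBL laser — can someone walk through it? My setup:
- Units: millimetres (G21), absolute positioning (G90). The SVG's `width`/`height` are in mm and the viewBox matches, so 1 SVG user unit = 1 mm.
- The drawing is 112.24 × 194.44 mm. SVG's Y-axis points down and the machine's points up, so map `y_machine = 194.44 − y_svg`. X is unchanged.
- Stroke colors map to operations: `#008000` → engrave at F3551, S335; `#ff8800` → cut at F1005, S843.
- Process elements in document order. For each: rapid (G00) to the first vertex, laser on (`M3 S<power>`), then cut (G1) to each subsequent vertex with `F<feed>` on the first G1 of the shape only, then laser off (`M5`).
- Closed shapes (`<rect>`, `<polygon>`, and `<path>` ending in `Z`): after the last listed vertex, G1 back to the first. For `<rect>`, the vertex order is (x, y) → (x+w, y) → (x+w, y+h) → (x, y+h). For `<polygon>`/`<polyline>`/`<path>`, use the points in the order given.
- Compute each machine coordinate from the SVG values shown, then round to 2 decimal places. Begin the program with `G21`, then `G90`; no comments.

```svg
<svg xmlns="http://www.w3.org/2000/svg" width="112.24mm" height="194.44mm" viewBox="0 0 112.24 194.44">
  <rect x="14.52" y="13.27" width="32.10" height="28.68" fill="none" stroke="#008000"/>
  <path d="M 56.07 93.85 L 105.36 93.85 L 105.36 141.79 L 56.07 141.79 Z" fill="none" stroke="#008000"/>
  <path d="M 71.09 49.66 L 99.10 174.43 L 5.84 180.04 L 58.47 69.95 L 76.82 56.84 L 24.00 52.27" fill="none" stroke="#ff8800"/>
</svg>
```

G21
G90
G00 X14.52 Y181.17
M3 S335
G1 X46.62 Y181.17 F3551
G1 X46.62 Y152.49
G1 X14.52 Y152.49
G1 X14.52 Y181.17
M5
G00 X56.07 Y100.59
M3 S335
G1 X105.36 Y100.59 F3551
G1 X105.36 Y52.65
G1 X56.07 Y52.65
G1 X56.07 Y100.59
M5
G00 X71.09 Y144.78
M3 S843
G1 X99.10 Y20.01 F1005
G1 X5.84 Y14.40
G1 X58.47 Y124.49
G1 X76.82 Y137.60
G1 X24.00 Y142.17
M5

viewBox `0 0 112.24 194.44` with mm width/height → 1 unit = 1 mm. Flip: y_m = 194.44 − y_svg.

**Shape 1** — `<rect>` rectangle, stroke `#008000` → engrave (S335, F3551). Machine vertices: (14.52,181.17) → (46.62,181.17) → (46.62,152.49) → (14.52,152.49) → (14.52,181.17). Closed: final G1 returns to the first vertex.

**Shape 2** — `<path>` rectangle, stroke `#008000` → engrave (S335, F3551). Machine vertices: (56.07,100.59) → (105.36,100.59) → (105.36,52.65) → (56.07,52.65) → (56.07,100.59). Closed: final G1 returns to the first vertex.

**Shape 3** — `<path>` open polyline, stroke `#ff8800` → cut (S843, F1005). Machine vertices: (71.09,144.78) → (99.10,20.01) → (5.84,14.40) → (58.47,124.49) → (76.82,137.60) → (24.00,142.17). Open path.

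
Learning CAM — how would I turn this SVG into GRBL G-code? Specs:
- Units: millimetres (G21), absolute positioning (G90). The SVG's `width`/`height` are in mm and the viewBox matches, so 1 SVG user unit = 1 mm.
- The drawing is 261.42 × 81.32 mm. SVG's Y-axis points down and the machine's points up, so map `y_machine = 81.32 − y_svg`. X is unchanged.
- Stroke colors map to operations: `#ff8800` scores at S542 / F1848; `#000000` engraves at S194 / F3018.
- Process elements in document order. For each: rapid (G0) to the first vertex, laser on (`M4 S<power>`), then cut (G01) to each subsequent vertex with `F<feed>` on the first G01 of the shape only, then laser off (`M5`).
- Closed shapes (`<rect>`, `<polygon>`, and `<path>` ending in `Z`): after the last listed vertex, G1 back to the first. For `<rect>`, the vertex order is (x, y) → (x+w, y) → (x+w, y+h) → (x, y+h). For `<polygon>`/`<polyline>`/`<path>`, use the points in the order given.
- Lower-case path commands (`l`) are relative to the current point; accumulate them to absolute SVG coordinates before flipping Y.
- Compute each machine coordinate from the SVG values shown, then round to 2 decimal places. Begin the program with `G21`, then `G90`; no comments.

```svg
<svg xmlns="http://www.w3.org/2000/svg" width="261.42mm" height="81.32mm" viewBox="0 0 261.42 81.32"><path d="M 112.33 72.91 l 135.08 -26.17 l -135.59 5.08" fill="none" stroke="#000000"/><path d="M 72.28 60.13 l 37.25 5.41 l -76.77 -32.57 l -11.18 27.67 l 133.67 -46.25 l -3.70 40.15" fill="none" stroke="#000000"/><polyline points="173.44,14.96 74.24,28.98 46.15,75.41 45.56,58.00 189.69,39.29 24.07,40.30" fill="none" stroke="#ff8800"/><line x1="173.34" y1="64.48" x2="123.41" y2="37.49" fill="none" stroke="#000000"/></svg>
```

viewBox `0 0 261.42 81.32` with mm width/height → 1 unit = 1 mm. Flip: y_m = 81.32 − y_svg.

**Shape 1** — `<path>` open polyline, stroke `#000000` → engrave (S194, F3018). Machine vertices: (112.33,8.41) → (247.41,34.58) → (111.82,29.50). Open path.

**Shape 2** — `<path>` open polyline, stroke `#000000` → engrave (S194, F3018). Machine vertices: (72.28,21.19) → (109.53,15.78) → (32.76,48.35) → (21.58,20.68) → (155.25,66.93) → (151.55,26.78). Open path.

**Shape 3** — `<polyline>` open polyline, stroke `#ff8800` → score (S542, F1848). Machine vertices: (173.44,66.36) → (74.24,52.34) → (46.15,5.91) → (45.56,23.32) → (189.69,42.03) → (24.07,41.02). Open path.

**Shape 4** — `<line>` line segment, stroke `#000000` → engrave (S194, F3018). Machine vertices: (173.34,16.84) → (123.41,43.83). Open path.

G21
G90
G0 X112.33 Y8.41
M4 S194
G01 X247.41 Y34.58 F3018
G01 X111.82 Y29.50
M5
G0 X72.28 Y21.19
M4 S194
G01 X109.53 Y15.78 F3018
G01 X32.76 Y48.35
G01 X21.58 Y20.68
G01 X155.25 Y66.93
G01 X151.55 Y26.78
M5
G0 X173.44 Y66.36
M4 S542
G01 X74.24 Y52.34 F1848
G01 X46.15 Y5.91
G01 X45.56 Y23.32
G01 X189.69 Y42.03
G01 X24.07 Y41.02
M5
G0 X173.34 Y16.84
M4 S194
G01 X123.41 Y43.83 F3018
M5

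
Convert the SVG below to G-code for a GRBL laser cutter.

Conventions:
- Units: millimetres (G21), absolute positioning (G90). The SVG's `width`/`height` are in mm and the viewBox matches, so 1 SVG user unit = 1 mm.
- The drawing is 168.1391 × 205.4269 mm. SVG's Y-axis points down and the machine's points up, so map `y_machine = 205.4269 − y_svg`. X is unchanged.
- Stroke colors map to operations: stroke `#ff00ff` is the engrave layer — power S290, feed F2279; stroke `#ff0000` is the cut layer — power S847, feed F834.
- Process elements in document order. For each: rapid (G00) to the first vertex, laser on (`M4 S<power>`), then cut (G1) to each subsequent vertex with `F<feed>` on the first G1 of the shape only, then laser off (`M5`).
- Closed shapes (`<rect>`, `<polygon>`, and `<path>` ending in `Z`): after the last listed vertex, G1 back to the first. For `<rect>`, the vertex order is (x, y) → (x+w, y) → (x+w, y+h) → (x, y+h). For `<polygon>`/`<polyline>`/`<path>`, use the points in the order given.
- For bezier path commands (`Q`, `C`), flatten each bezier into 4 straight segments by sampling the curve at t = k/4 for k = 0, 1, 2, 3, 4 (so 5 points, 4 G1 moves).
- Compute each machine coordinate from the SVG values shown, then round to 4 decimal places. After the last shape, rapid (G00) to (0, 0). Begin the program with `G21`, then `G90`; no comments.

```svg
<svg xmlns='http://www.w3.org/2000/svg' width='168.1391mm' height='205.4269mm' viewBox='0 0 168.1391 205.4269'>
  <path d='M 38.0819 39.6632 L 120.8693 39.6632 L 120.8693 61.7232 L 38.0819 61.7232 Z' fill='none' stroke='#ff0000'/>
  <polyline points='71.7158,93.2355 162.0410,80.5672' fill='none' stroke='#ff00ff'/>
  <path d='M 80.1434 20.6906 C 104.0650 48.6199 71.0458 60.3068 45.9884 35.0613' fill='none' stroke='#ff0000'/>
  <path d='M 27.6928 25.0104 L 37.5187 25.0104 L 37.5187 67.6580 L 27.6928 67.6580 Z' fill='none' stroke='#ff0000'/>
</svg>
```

G21
G90
G00 X38.0819 Y165.7637
M4 S847
G1 X120.8693 Y165.7637 F834
G1 X120.8693 Y143.7037
G1 X38.0819 Y143.7037
G1 X38.0819 Y165.7637
M5
G00 X71.7158 Y112.1914
M4 S290
G1 X162.0410 Y124.8597 F2279
M5
G00 X80.1434 Y184.7363
M4 S847
G1 X88.4223 Y167.1581 F834
G1 X81.4330 Y157.6104
G1 X65.2602 Y158.0330
G1 X45.9884 Y170.3656
M5
G00 X27.6928 Y180.4165
M4 S847
G1 X37.5187 Y180.4165 F834
G1 X37.5187 Y137.7689
G1 X27.6928 Y137.7689
G1 X27.6928 Y180.4165
M5
G00 X0.0000 Y0.0000

Since the viewBox matches the mm dimensions, user units are millimetres directly. The only transform is the Y-flip y_m = 205.4269 − y_svg.

Shape 1 is a rectangle drawn with `<path>`. Its stroke #ff0000 means cut at S847, F834. After flipping Y the toolpath is (38.0819,165.7637) → (120.8693,165.7637) → (120.8693,143.7037) → (38.0819,143.7037) → (38.0819,165.7637), returning to the start.

Shape 2 is a line segment drawn with `<polyline>`. Its stroke #ff00ff means engrave at S290, F2279. After flipping Y the toolpath is (71.7158,112.1914) → (162.0410,124.8597).

Shape 3 is a cubic bezier drawn with `<path>`. Its stroke #ff0000 means cut at S847, F834. After flipping Y the toolpath is (80.1434,184.7363) → (88.4223,167.1581) → (81.4330,157.6104) → (65.2602,158.0330) → (45.9884,170.3656).

Shape 4 is a rectangle drawn with `<path>`. Its stroke #ff0000 means cut at S847, F834. After flipping Y the toolpath is (27.6928,180.4165) → (37.5187,180.4165) → (37.5187,137.7689) → (27.6928,137.7689) → (27.6928,180.4165), returning to the start.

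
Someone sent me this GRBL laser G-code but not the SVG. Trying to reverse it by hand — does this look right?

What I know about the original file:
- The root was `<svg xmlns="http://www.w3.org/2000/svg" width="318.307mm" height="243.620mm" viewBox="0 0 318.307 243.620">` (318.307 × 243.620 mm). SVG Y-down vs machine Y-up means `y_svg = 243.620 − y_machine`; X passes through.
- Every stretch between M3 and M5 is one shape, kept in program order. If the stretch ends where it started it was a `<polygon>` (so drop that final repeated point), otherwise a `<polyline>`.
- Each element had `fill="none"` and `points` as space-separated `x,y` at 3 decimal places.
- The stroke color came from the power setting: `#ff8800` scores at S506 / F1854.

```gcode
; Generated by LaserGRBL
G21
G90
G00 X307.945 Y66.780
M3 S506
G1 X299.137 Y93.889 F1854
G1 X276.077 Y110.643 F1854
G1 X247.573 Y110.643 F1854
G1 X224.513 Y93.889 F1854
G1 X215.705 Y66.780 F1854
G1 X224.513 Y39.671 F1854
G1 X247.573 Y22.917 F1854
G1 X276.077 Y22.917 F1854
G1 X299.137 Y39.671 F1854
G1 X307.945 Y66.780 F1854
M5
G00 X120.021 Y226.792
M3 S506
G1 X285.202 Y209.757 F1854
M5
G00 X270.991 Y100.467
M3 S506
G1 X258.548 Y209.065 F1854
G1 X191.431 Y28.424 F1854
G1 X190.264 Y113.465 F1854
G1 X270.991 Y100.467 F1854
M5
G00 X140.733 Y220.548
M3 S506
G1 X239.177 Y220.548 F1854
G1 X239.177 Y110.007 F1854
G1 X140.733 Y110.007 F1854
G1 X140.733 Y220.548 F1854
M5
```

<svg xmlns="http://www.w3.org/2000/svg" width="318.307mm" height="243.620mm" viewBox="0 0 318.307 243.620">
  <polygon points="307.945,176.840 299.137,149.731 276.077,132.977 247.573,132.977 224.513,149.731 215.705,176.840 224.513,203.949 247.573,220.703 276.077,220.703 299.137,203.949" fill="none" stroke="#ff8800"/>
  <polyline points="120.021,16.828 285.202,33.863" fill="none" stroke="#ff8800"/>
  <polygon points="270.991,143.153 258.548,34.555 191.431,215.196 190.264,130.155" fill="none" stroke="#ff8800"/>
  <polygon points="140.733,23.072 239.177,23.072 239.177,133.613 140.733,133.613" fill="none" stroke="#ff8800"/>
</svg>

y_svg = 243.620 − y_m. Every run uses S506, so all elements get stroke `#ff8800` (score).

[1] closed run; points: 307.945,176.840 299.137,149.731 276.077,132.977 247.573,132.977 224.513,149.731 215.705,176.840 224.513,203.949 247.573,220.703 276.077,220.703 299.137,203.949

[2] open run; points: 120.021,16.828 285.202,33.863

[3] closed run; points: 270.991,143.153 258.548,34.555 191.431,215.196 190.264,130.155

[4] closed run; points: 140.733,23.072 239.177,23.072 239.177,133.613 140.733,133.613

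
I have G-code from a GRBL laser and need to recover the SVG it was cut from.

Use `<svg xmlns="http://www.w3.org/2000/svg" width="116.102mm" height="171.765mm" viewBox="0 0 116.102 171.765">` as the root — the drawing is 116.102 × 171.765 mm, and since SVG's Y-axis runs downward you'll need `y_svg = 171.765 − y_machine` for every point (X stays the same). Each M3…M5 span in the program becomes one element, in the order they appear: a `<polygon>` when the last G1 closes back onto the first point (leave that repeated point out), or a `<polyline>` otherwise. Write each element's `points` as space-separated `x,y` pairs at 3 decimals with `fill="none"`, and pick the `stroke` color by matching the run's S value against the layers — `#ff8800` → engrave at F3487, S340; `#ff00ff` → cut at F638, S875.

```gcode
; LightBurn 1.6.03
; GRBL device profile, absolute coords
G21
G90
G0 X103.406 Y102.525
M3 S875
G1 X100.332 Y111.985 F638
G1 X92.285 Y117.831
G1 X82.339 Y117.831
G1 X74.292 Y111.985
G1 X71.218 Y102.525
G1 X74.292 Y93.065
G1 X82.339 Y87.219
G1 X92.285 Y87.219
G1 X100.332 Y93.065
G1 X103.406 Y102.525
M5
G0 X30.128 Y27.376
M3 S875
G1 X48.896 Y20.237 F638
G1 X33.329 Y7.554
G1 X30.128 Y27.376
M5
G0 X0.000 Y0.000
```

<svg xmlns="http://www.w3.org/2000/svg" width="116.102mm" height="171.765mm" viewBox="0 0 116.102 171.765">
  <polygon points="103.406,69.240 100.332,59.780 92.285,53.934 82.339,53.934 74.292,59.780 71.218,69.240 74.292,78.700 82.339,84.546 92.285,84.546 100.332,78.700" fill="none" stroke="#ff00ff"/>
  <polygon points="30.128,144.389 48.896,151.528 33.329,164.211" fill="none" stroke="#ff00ff"/>
</svg>

y_svg = 171.765 − y_m. Every run uses S875, so all elements get stroke `#ff00ff` (cut).

[1] closed run; points: 103.406,69.240 100.332,59.780 92.285,53.934 82.339,53.934 74.292,59.780 71.218,69.240 74.292,78.700 82.339,84.546 92.285,84.546 100.332,78.700

[2] closed run; points: 30.128,144.389 48.896,151.528 33.329,164.211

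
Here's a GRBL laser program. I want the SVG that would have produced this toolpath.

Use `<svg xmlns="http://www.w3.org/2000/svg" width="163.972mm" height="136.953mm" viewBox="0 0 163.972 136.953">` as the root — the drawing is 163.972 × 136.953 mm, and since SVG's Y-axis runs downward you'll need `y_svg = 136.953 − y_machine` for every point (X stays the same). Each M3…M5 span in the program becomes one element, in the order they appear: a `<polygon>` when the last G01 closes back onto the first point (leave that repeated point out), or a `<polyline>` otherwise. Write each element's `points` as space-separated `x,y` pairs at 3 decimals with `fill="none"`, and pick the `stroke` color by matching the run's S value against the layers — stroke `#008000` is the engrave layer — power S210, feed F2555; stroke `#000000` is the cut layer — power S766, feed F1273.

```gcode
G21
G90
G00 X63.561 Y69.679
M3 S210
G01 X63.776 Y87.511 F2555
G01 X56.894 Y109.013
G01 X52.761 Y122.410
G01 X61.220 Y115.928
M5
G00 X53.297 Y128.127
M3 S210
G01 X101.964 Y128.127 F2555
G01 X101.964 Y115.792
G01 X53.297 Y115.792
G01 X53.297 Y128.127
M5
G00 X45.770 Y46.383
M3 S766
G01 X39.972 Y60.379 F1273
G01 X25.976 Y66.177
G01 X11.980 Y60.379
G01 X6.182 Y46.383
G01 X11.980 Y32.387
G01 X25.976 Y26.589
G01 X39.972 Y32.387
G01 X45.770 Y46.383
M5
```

y_svg = 136.953 − y_m.

[1] S210→`#008000` (engrave); open run; points: 63.561,67.274 63.776,49.442 56.894,27.940 52.761,14.543 61.220,21.025

[2] S210→`#008000` (engrave); closed run; points: 53.297,8.826 101.964,8.826 101.964,21.161 53.297,21.161

[3] S766→`#000000` (cut); closed run; points: 45.770,90.570 39.972,76.574 25.976,70.776 11.980,76.574 6.182,90.570 11.980,104.566 25.976,110.364 39.972,104.566

<svg xmlns="http://www.w3.org/2000/svg" width="163.972mm" height="136.953mm" viewBox="0 0 163.972 136.953">
  <polyline points="63.561,67.274 63.776,49.442 56.894,27.940 52.761,14.543 61.220,21.025" fill="none" stroke="#008000"/>
  <polygon points="53.297,8.826 101.964,8.826 101.964,21.161 53.297,21.161" fill="none" stroke="#008000"/>
  <polygon points="45.770,90.570 39.972,76.574 25.976,70.776 11.980,76.574 6.182,90.570 11.980,104.566 25.976,110.364 39.972,104.566" fill="none" stroke="#000000"/>
</svg>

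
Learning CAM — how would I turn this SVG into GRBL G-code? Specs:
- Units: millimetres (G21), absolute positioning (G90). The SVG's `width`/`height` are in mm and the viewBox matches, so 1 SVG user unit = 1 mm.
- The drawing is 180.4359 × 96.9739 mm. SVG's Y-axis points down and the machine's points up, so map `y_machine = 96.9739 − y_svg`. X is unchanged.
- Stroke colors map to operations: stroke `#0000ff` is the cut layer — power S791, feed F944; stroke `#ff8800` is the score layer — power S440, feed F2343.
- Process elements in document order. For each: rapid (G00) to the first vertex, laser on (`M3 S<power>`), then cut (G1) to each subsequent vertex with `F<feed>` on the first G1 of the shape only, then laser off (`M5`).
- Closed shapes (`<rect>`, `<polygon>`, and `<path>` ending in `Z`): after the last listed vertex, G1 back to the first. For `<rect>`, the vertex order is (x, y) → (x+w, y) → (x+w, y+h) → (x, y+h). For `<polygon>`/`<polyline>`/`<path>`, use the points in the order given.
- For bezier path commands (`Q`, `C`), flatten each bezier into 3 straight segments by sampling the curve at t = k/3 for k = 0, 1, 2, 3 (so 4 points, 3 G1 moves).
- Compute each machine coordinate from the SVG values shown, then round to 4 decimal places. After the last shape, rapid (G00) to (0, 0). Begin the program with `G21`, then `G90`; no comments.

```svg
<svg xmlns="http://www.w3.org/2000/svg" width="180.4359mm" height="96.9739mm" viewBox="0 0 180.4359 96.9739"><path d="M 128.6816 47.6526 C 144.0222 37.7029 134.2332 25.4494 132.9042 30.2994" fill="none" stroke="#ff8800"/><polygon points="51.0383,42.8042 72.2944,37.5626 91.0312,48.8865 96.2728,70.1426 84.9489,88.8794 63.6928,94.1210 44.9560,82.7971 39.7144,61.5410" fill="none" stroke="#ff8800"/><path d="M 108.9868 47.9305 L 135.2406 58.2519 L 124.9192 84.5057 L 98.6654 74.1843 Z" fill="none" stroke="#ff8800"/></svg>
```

G21
G90
G00 X128.6816 Y49.3213
M3 S440
G1 X136.8897 Y59.3201 F2343
G1 X135.8091 Y66.5421
G1 X132.9042 Y66.6745
M5
G00 X51.0383 Y54.1697
M3 S440
G1 X72.2944 Y59.4113 F2343
G1 X91.0312 Y48.0874
G1 X96.2728 Y26.8313
G1 X84.9489 Y8.0945
G1 X63.6928 Y2.8529
G1 X44.9560 Y14.1768
G1 X39.7144 Y35.4329
G1 X51.0383 Y54.1697
M5
G00 X108.9868 Y49.0434
M3 S440
G1 X135.2406 Y38.7220 F2343
G1 X124.9192 Y12.4682
G1 X98.6654 Y22.7896
G1 X108.9868 Y49.0434
M5
G00 X0.0000 Y0.0000

viewBox `0 0 180.4359 96.9739` with mm width/height → 1 unit = 1 mm. Flip: y_m = 96.9739 − y_svg.

**Shape 1** — `<path>` cubic bezier, stroke `#ff8800` → score (S440, F2343). Control points (SVG): P0=(128.6816,47.6526), P1=(144.0222,37.7029), P2=(134.2332,25.4494), P3=(132.9042,30.2994); sampled at t=k/3. Machine vertices: (128.6816,49.3213) → (136.8897,59.3201) → (135.8091,66.5421) → (132.9042,66.6745). Open path.

**Shape 2** — `<polygon>` regular polygon, stroke `#ff8800` → score (S440, F2343). Machine vertices: (51.0383,54.1697) → (72.2944,59.4113) → (91.0312,48.0874) → (96.2728,26.8313) → (84.9489,8.0945) → (63.6928,2.8529) → (44.9560,14.1768) → (39.7144,35.4329) → (51.0383,54.1697). Closed: final G1 returns to the first vertex.

**Shape 3** — `<path>` regular polygon, stroke `#ff8800` → score (S440, F2343). Machine vertices: (108.9868,49.0434) → (135.2406,38.7220) → (124.9192,12.4682) → (98.6654,22.7896) → (108.9868,49.0434). Closed: final G1 returns to the first vertex.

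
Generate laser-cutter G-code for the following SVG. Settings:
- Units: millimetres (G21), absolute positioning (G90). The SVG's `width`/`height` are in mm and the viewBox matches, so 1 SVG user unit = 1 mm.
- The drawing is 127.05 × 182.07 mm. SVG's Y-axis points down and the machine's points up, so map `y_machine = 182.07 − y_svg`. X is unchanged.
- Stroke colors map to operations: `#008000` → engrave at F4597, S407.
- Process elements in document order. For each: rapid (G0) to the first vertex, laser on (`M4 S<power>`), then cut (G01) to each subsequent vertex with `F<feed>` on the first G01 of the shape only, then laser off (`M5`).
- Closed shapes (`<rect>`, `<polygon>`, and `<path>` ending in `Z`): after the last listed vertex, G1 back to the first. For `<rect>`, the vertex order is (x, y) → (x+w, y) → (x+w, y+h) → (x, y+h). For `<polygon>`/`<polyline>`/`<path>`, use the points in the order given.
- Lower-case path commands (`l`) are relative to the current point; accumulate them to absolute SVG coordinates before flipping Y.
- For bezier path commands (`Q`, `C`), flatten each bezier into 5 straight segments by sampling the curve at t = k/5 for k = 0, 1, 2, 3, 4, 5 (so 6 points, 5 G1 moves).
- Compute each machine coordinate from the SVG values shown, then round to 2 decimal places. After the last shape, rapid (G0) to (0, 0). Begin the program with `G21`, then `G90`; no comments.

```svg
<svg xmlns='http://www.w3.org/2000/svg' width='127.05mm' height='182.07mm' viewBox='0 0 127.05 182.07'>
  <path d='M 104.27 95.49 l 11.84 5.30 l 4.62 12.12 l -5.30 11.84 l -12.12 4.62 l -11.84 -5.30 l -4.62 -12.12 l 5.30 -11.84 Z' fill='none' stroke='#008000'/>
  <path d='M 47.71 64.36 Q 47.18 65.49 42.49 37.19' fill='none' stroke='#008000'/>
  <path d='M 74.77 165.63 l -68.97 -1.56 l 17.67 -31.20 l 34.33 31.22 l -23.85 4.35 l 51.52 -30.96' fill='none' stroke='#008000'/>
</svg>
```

G21
G90
G0 X104.27 Y86.58
M4 S407
G01 X116.11 Y81.28 F4597
G01 X120.73 Y69.16
G01 X115.43 Y57.32
G01 X103.31 Y52.70
G01 X91.47 Y58.00
G01 X86.85 Y70.12
G01 X92.15 Y81.96
G01 X104.27 Y86.58
M5
G0 X47.71 Y117.71
M4 S407
G01 X47.33 Y118.44 F4597
G01 X46.62 Y121.51
G01 X45.58 Y126.95
G01 X44.20 Y134.74
G01 X42.49 Y144.88
M5
G0 X74.77 Y16.44
M4 S407
G01 X5.80 Y18.00 F4597
G01 X23.47 Y49.20
G01 X57.80 Y17.98
G01 X33.95 Y13.63
G01 X85.47 Y44.59
M5
G0 X0.00 Y0.00

Since the viewBox matches the mm dimensions, user units are millimetres directly. The only transform is the Y-flip y_m = 182.07 − y_svg.

Shape 1 is a regular polygon drawn with `<path>`. Its stroke #008000 means engrave at S407, F4597. After flipping Y the toolpath is (104.27,86.58) → (116.11,81.28) → (120.73,69.16) → (115.43,57.32) → (103.31,52.70) → (91.47,58.00) → (86.85,70.12) → (92.15,81.96) → (104.27,86.58), returning to the start.

Shape 2 is a quadratic bezier drawn with `<path>`. Its stroke #008000 means engrave at S407, F4597. After flipping Y the toolpath is (47.71,117.71) → (47.33,118.44) → (46.62,121.51) → (45.58,126.95) → (44.20,134.74) → (42.49,144.88).

Shape 3 is a open polyline drawn with `<path>`. Its stroke #008000 means engrave at S407, F4597. After flipping Y the toolpath is (74.77,16.44) → (5.80,18.00) → (23.47,49.20) → (57.80,17.98) → (33.95,13.63) → (85.47,44.59).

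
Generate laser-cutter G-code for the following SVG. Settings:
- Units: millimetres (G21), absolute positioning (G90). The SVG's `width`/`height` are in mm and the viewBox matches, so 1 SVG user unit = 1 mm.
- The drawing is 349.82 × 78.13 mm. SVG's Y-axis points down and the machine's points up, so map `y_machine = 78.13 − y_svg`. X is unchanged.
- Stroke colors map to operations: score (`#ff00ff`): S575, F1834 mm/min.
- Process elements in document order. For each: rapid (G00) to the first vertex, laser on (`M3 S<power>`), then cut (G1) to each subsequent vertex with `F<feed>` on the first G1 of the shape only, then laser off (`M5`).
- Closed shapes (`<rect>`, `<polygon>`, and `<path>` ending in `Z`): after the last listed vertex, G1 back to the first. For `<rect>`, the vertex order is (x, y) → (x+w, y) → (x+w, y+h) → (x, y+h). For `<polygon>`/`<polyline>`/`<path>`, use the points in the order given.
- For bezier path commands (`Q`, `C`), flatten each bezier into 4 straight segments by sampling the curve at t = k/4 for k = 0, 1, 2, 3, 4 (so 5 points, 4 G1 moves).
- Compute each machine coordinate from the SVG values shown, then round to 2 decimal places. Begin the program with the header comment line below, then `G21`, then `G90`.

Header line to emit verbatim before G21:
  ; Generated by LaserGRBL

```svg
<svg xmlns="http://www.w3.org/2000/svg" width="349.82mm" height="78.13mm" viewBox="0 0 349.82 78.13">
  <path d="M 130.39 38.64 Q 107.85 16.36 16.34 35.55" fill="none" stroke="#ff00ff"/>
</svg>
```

; Generated by LaserGRBL
G21
G90
G00 X130.39 Y39.49
M3 S575
G1 X114.81 Y48.04 F1834
G1 X90.61 Y51.40
G1 X57.78 Y49.58
G1 X16.34 Y42.58
M5

Since the viewBox matches the mm dimensions, user units are millimetres directly. The only transform is the Y-flip y_m = 78.13 − y_svg.

Shape 1 is a quadratic bezier drawn with `<path>`. Its stroke #ff00ff means score at S575, F1834. After flipping Y the toolpath is (130.39,39.49) → (114.81,48.04) → (90.61,51.40) → (57.78,49.58) → (16.34,42.58).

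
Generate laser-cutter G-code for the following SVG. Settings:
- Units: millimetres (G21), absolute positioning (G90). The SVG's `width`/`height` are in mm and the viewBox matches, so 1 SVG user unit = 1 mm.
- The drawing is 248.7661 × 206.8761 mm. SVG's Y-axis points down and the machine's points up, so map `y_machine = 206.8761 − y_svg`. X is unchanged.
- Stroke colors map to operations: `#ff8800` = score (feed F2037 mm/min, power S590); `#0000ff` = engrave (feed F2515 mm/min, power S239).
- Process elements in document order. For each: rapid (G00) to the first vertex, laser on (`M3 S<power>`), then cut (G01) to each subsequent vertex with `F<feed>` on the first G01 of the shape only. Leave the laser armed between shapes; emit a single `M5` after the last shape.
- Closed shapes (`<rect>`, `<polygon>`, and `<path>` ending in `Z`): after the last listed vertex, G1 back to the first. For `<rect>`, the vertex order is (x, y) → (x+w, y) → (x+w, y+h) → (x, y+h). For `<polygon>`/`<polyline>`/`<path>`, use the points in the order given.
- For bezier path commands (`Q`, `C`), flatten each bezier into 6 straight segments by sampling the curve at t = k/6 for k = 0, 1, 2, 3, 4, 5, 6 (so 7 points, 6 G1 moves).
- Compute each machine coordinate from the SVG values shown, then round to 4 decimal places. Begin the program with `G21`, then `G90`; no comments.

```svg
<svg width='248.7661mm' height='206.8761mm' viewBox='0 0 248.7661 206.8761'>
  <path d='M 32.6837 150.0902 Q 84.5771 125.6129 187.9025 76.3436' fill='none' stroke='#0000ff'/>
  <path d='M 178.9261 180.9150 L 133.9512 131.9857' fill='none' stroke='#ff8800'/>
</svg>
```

G21
G90
G00 X32.6837 Y56.7859
M3 S239
G01 X51.4102 Y65.6337 F2515
G01 X72.9940 Y75.8588
G01 X97.4351 Y87.4612
G01 X124.7336 Y100.4410
G01 X154.8894 Y114.7981
G01 X187.9025 Y130.5325
G00 X178.9261 Y25.9611
M3 S590
G01 X133.9512 Y74.8904 F2037
M5

Since the viewBox matches the mm dimensions, user units are millimetres directly. The only transform is the Y-flip y_m = 206.8761 − y_svg.

Shape 1 is a quadratic bezier drawn with `<path>`. Its stroke #0000ff means engrave at S239, F2515. After flipping Y the toolpath is (32.6837,56.7859) → (51.4102,65.6337) → (72.9940,75.8588) → (97.4351,87.4612) → (124.7336,100.4410) → (154.8894,114.7981) → (187.9025,130.5325).

Shape 2 is a line segment drawn with `<path>`. Its stroke #ff8800 means score at S590, F2037. After flipping Y the toolpath is (178.9261,25.9611) → (133.9512,74.8904).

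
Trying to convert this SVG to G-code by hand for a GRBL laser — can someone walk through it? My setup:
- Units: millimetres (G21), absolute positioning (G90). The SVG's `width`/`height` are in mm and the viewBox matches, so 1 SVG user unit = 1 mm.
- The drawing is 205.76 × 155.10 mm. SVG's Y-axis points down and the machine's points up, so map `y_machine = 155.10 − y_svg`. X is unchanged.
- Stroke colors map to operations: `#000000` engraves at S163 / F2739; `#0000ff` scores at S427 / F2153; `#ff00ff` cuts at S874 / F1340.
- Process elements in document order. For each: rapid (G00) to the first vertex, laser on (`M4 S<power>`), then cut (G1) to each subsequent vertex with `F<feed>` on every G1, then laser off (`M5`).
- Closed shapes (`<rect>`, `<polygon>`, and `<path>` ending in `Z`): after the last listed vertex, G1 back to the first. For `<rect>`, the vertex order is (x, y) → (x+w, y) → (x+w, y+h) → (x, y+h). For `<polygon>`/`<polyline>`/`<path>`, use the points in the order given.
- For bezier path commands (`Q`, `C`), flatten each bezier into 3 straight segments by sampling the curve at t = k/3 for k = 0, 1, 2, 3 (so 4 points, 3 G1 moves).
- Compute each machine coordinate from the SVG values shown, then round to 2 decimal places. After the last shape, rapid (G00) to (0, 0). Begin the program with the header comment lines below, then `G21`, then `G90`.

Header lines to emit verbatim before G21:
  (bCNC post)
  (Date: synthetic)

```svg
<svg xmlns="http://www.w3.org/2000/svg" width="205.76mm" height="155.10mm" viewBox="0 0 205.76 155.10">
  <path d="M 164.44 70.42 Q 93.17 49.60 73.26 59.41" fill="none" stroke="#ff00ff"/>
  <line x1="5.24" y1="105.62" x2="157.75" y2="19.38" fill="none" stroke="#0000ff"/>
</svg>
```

viewBox `0 0 205.76 155.10` with mm width/height → 1 unit = 1 mm. Flip: y_m = 155.10 − y_svg.

**Shape 1** — `<path>` quadratic bezier, stroke `#ff00ff` → cut (S874, F1340). Control points (SVG): P0=(164.44,70.42), P1=(93.17,49.60), P2=(73.26,59.41); sampled at t=k/3. Machine vertices: (164.44,84.68) → (122.63,95.16) → (92.24,98.83) → (73.26,95.69). Open path.

**Shape 2** — `<line>` line segment, stroke `#0000ff` → score (S427, F2153). Machine vertices: (5.24,49.48) → (157.75,135.72). Open path.

(bCNC post)
(Date: synthetic)
G21
G90
G00 X164.44 Y84.68
M4 S874
G1 X122.63 Y95.16 F1340
G1 X92.24 Y98.83 F1340
G1 X73.26 Y95.69 F1340
M5
G00 X5.24 Y49.48
M4 S427
G1 X157.75 Y135.72 F2153
M5
G00 X0.00 Y0.00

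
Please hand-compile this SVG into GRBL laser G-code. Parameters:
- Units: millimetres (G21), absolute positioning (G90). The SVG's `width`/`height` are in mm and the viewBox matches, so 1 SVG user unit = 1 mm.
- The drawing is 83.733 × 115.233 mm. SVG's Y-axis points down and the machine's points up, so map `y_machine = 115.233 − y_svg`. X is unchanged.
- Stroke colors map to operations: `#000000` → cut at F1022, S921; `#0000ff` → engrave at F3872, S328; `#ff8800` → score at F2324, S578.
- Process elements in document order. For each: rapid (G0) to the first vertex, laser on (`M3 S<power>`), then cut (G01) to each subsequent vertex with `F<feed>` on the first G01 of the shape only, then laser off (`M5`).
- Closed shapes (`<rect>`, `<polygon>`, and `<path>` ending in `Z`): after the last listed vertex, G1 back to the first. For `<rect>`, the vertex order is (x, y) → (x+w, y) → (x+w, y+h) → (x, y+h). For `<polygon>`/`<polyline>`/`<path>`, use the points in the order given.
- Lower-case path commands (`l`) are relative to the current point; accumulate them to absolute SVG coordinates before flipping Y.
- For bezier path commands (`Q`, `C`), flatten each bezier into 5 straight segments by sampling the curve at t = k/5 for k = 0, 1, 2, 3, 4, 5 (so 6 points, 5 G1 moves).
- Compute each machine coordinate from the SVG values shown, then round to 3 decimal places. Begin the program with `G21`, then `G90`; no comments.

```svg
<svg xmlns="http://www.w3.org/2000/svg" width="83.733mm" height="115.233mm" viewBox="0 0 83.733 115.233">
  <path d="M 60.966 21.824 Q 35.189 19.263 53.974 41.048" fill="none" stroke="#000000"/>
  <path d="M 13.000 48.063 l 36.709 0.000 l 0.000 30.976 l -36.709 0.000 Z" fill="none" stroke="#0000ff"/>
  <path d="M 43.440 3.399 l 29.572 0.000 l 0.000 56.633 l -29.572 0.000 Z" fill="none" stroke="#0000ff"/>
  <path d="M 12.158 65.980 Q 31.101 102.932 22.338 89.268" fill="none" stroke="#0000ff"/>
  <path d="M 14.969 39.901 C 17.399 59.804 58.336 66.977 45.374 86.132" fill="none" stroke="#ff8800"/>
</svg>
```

G21
G90
G0 X60.966 Y93.409
M3 S921
G01 X52.438 Y93.460 F1022
G01 X47.474 Y91.562
G01 X46.076 Y87.718
G01 X48.242 Y81.925
G01 X53.974 Y74.185
M5
G0 X13.000 Y67.170
M3 S328
G01 X49.709 Y67.170 F3872
G01 X49.709 Y36.194
G01 X13.000 Y36.194
G01 X13.000 Y67.170
M5
G0 X43.440 Y111.834
M3 S328
G01 X73.012 Y111.834 F3872
G01 X73.012 Y55.201
G01 X43.440 Y55.201
G01 X43.440 Y111.834
M5
G0 X12.158 Y49.253
M3 S328
G01 X18.627 Y36.497 F3872
G01 X22.879 Y27.790
G01 X24.915 Y23.132
G01 X24.735 Y22.524
G01 X22.338 Y25.965
M5
G0 X14.969 Y75.332
M3 S578
G01 X20.309 Y64.720 F2324
G01 X30.454 Y55.977
G01 X40.971 Y47.917
G01 X47.423 Y39.354
G01 X45.374 Y29.101
M5

Since the viewBox matches the mm dimensions, user units are millimetres directly. The only transform is the Y-flip y_m = 115.233 − y_svg.

Shape 1 is a quadratic bezier drawn with `<path>`. Its stroke #000000 means cut at S921, F1022. After flipping Y the toolpath is (60.966,93.409) → (52.438,93.460) → (47.474,91.562) → (46.076,87.718) → (48.242,81.925) → (53.974,74.185).

Shape 2 is a rectangle drawn with `<path>`. Its stroke #0000ff means engrave at S328, F3872. After flipping Y the toolpath is (13.000,67.170) → (49.709,67.170) → (49.709,36.194) → (13.000,36.194) → (13.000,67.170), returning to the start.

Shape 3 is a rectangle drawn with `<path>`. Its stroke #0000ff means engrave at S328, F3872. After flipping Y the toolpath is (43.440,111.834) → (73.012,111.834) → (73.012,55.201) → (43.440,55.201) → (43.440,111.834), returning to the start.

Shape 4 is a quadratic bezier drawn with `<path>`. Its stroke #0000ff means engrave at S328, F3872. After flipping Y the toolpath is (12.158,49.253) → (18.627,36.497) → (22.879,27.790) → (24.915,23.132) → (24.735,22.524) → (22.338,25.965).

Shape 5 is a cubic bezier drawn with `<path>`. Its stroke #ff8800 means score at S578, F2324. After flipping Y the toolpath is (14.969,75.332) → (20.309,64.720) → (30.454,55.977) → (40.971,47.917) → (47.423,39.354) → (45.374,29.101).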